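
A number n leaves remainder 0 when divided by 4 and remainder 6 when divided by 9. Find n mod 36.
M = 4 × 9 = 36. M₁ = 9, y₁ ≡ 1 mod 4. M₂ = 4, y₂ ≡ 7 mod 9. n = 0×9×1 + 6×4×7 ≡ 24 mod 36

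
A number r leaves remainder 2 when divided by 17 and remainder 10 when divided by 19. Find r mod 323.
M = 17 × 19 = 323. M₁ = 19, y₁ ≡ 9 mod 17. M₂ = 17, y₂ ≡ 9 mod 19. r = 2×19×9 + 10×17×9 ≡ 257 mod 323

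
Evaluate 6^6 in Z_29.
By repeated squaring (mod 29): 6^{1}≡6, 6^{2}≡7, 6^{4}≡20. Then 6^{6} = 6^{4+2} ≡ 20 × 7 ≡ 24 (mod 29)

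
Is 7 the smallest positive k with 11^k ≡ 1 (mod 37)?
Powers of 11 mod 37: 11^1≡11, 11^2≡10, 11^3≡36, 11^4≡26, 11^5≡27, 11^6≡1. Already 11^6≡1, so the order is 6 < 7. No, the actual order is 6.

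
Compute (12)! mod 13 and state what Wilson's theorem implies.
(12)! mod 13 = 12. Since this equals -1 (mod 13), Wilson confirms 13 is prime.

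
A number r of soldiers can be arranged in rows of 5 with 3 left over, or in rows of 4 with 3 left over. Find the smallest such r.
M = 5 × 4 = 20. M₁ = 4, y₁ ≡ 4 mod 5. M₂ = 5, y₂ ≡ 1 mod 4. r = 3×4×4 + 3×5×1 ≡ 3 mod 20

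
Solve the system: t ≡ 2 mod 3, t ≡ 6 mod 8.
M = 3 × 8 = 24. M₁ = 8, y₁ ≡ 2 mod 3. M₂ = 3, y₂ ≡ 3 mod 8. t = 2×8×2 + 6×3×3 ≡ 14 mod 24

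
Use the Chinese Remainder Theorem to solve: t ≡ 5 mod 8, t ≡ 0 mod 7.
M = 8 × 7 = 56. M₁ = 7, y₁ ≡ 7 mod 8. M₂ = 8, y₂ ≡ 1 mod 7. t = 5×7×7 + 0×8×1 ≡ 21 mod 56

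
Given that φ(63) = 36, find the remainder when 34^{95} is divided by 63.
By Euler: 34^{36} ≡ 1 (mod 63) since gcd(34, 63) = 1. 95 = 2×36 + 23. So 34^{95} ≡ 34^{23} ≡ 13 (mod 63)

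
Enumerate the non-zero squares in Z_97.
Squares in Z_97*: {1, 2, 3, 4, 6, 8, 9, 11, 12, 16, 18, 22, 24, 25, 27, 31, 32, 33, 35, 36, 43, 44, 47, 48, 49, 50, 53, 54, 61, 62, 64, 65, 66, 70, 72, 73, 75, 79, 81, 85, 86, 88, 89, 91, 93, 94, 95, 96}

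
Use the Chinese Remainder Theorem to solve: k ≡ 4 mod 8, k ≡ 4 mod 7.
M = 8 × 7 = 56. M₁ = 7, y₁ ≡ 7 mod 8. M₂ = 8, y₂ ≡ 1 mod 7. k = 4×7×7 + 4×8×1 ≡ 4 mod 56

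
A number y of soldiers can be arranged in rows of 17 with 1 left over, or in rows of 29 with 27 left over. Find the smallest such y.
M = 17 × 29 = 493. M₁ = 29, y₁ ≡ 10 mod 17. M₂ = 17, y₂ ≡ 12 mod 29. y = 1×29×10 + 27×17×12 ≡ 375 mod 493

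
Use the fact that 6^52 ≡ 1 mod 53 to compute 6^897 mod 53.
By Fermat: 6^{52} ≡ 1 mod 53. 897 ≡ 13 mod 52. So 6^{897} ≡ 6^{13} ≡ 52 mod 53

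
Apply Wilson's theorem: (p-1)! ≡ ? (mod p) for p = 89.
By Wilson's theorem, (88)! ≡ -1 ≡ 88 (mod 89)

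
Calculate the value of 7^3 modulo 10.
7^{3} = 343 ≡ 3 mod 10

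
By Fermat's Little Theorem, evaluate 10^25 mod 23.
By Fermat: 10^{22} ≡ 1 mod 23. So 10^{25} = 10^{22} · 10^{3} ≡ 10^{3} ≡ 11 mod 23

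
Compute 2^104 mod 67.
Using Fermat: 2^{66} ≡ 1 (mod 67). 104 ≡ 38 (mod 66). So 2^{104} ≡ 2^{38} ≡ 35 (mod 67)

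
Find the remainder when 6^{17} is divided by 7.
By Fermat: 6^{6} ≡ 1 (mod 7). 17 = 2×6 + 5. So 6^{17} ≡ 6^{5} ≡ 6 (mod 7)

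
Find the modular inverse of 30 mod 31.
Since 31 is prime, by Fermat 30^(-1) ≡ 30^{29} ≡ 30 mod 31. Verify: 30 × 30 = 900 ≡ 1 mod 31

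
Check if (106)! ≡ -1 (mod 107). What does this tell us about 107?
(106)! mod 107 = 106. Since this equals -1 (mod 107), Wilson confirms 107 is prime.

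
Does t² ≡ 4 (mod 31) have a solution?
By Euler's criterion: 4^{15} ≡ 1 (mod 31). Since this equals 1, 4 is a QR.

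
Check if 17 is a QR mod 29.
By Euler's criterion: 17^{14} ≡ 28 mod 29. Since this equals -1 (≡ 28), 17 is not a QR.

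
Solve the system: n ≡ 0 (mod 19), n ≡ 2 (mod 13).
M = 19 × 13 = 247. M₁ = 13, y₁ ≡ 3 (mod 19). M₂ = 19, y₂ ≡ 11 (mod 13). n = 0×13×3 + 2×19×11 ≡ 171 (mod 247)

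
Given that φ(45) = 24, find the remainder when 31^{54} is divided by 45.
By Euler: 31^{24} ≡ 1 mod 45 since gcd(31, 45) = 1. 54 = 2×24 + 6. So 31^{54} ≡ 31^{6} ≡ 1 mod 45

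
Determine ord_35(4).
Powers of 4 mod 35: 4^1≡4, 4^2≡16, 4^3≡29, 4^4≡11, 4^5≡9, 4^6≡1. So the order of 4 is 6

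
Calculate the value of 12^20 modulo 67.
By repeated squaring mod 67: 12^{1}≡12, 12^{2}≡10, 12^{4}≡33, 12^{8}≡17, 12^{16}≡21. Then 12^{20} = 12^{16+4} ≡ 21 × 33 ≡ 23 mod 67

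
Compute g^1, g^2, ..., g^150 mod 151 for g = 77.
77^1, 77^2, ..., 77^{150} mod 151: [77, 40, 60, 90, 135, 127, 115, 97, 70, 105, 82, 123, 109, 88, 132, 47, 146, 68, 102, 2, 3, 80, 120, 29, 119, 103, 79, 43, 140, 59, 13, 95, 67, 25, 113, 94, 141, 136, 53, 4, 6, 9, 89, 58, 87, 55, 7, 86, 129, 118, 26, 39, 134, 50, 75, 37, 131, 121, 106, 8, 12, 18, 27, 116, 23, 110, 14, 21, 107, 85, 52, 78, 117, 100, 150, 74, 111, 91, 61, 16, 24, 36, 54, 81, 46, 69, 28, 42, 63, 19, 104, 5, 83, 49, 149, 148, 71, 31, 122, 32, 48, 72, 108, 11, 92, 138, 56, 84, 126, 38, 57, 10, 15, 98, 147, 145, 142, 62, 93, 64, 96, 144, 65, 22, 33, 125, 112, 17, 101, 76, 114, 20, 30, 45, 143, 139, 133, 124, 35, 128, 41, 137, 130, 44, 66, 99, 73, 34, 51, 1]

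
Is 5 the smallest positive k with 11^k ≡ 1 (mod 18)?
Powers of 11 mod 18: 11^1≡11, 11^2≡13, 11^3≡17, 11^4≡7, 11^5≡5, 11^6≡1. 11^5≡5≢1, so ord ≠ 5. No, the actual order is 6.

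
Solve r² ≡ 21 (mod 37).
The square roots of 21 mod 37 are 13 and 24. Verify: 13² = 169 ≡ 21 (mod 37)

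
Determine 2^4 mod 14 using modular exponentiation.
2^{4} = 16 ≡ 2 mod 14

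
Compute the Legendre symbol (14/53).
(14/53) = 14^{26} mod 53 = -1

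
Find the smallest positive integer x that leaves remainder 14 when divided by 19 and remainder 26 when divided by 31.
M = 19 × 31 = 589. M₁ = 31, y₁ ≡ 8 (mod 19). M₂ = 19, y₂ ≡ 18 (mod 31). x = 14×31×8 + 26×19×18 ≡ 584 (mod 589)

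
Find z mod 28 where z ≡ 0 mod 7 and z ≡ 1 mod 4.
M = 7 × 4 = 28. M₁ = 4, y₁ ≡ 2 mod 7. M₂ = 7, y₂ ≡ 3 mod 4. z = 0×4×2 + 1×7×3 ≡ 21 mod 28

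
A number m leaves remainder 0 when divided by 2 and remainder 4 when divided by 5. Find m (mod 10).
M = 2 × 5 = 10. M₁ = 5, y₁ ≡ 1 (mod 2). M₂ = 2, y₂ ≡ 3 (mod 5). m = 0×5×1 + 4×2×3 ≡ 4 (mod 10)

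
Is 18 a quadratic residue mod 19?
By Euler's criterion: 18^{9} ≡ 18 mod 19. Since this equals -1 (≡ 18), 18 is not a QR.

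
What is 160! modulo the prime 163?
(162)! = (160)! × (161) × (162) ≡ -1 mod 163. So (160)! ≡ -1 × [(162)(161)]^(-1) ≡ 81 mod 163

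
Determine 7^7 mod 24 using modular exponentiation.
By repeated squaring (mod 24): 7^{1}≡7, 7^{2}≡1, 7^{4}≡1. Then 7^{7} = 7^{4+2+1} ≡ 1 × 1 × 7 ≡ 7 (mod 24)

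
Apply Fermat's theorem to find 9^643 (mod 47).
By Fermat: 9^{46} ≡ 1 (mod 47). 643 ≡ 45 (mod 46). So 9^{643} ≡ 9^{45} ≡ 21 (mod 47)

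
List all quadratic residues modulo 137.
Quadratic residues modulo 137: {1, 2, 4, 7, 8, 9, 11, 14, 15, 16, 17, 18, 19, 22, 25, 28, 30, 32, 34, 36, 37, 38, 39, 44, 49, 50, 56, 59, 60, 61, 63, 64, 65, 68, 69, 72, 73, 74, 76, 77, 78, 81, 87, 88, 93, 98, 99, 100, 101, 103, 105, 107, 109, 112, 115, 118, 119, 120, 121, 122, 123, 126, 128, 129, 130, 133, 135, 136}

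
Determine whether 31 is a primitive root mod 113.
31^{56} ≡ 1 mod 113 and 56 < 112, so ord_113(31) = 56 ≠ 112 and 31 is not a primitive root.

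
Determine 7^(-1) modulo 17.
Since 17 is prime, by Fermat 7^(-1) ≡ 7^{15} ≡ 5 mod 17. Verify: 7 × 5 = 35 ≡ 1 mod 17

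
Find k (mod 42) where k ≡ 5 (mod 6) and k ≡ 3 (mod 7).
M = 6 × 7 = 42. M₁ = 7, y₁ ≡ 1 (mod 6). M₂ = 6, y₂ ≡ 6 (mod 7). k = 5×7×1 + 3×6×6 ≡ 17 (mod 42)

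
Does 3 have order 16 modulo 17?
ord_17(3) divides 16. For each prime q|16: 3^{8}≡16, none ≡ 1. So 3 has order 16 and is a primitive root mod 17.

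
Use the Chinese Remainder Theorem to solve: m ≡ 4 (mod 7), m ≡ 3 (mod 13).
M = 7 × 13 = 91. M₁ = 13, y₁ ≡ 6 (mod 7). M₂ = 7, y₂ ≡ 2 (mod 13). m = 4×13×6 + 3×7×2 ≡ 81 (mod 91)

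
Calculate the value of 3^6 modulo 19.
By repeated squaring mod 19: 3^{1}≡3, 3^{2}≡9, 3^{4}≡5. Then 3^{6} = 3^{4+2} ≡ 5 × 9 ≡ 7 mod 19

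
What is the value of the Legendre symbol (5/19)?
(5/19) = 5^{9} mod 19 = 1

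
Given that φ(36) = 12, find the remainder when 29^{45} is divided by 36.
By Euler: 29^{12} ≡ 1 (mod 36) since gcd(29, 36) = 1. 45 = 3×12 + 9. So 29^{45} ≡ 29^{9} ≡ 17 (mod 36)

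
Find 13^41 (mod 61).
By repeated squaring (mod 61): 13^{1}≡13, 13^{2}≡47, 13^{4}≡13, 13^{8}≡47, 13^{16}≡13, 13^{32}≡47. Then 13^{41} = 13^{32+8+1} ≡ 47 × 47 × 13 ≡ 47 (mod 61)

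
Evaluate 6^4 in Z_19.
6^{4} = 1296 ≡ 4 (mod 19)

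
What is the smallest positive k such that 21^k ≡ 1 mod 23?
Powers of 21 mod 23: 21^1≡21, 21^2≡4, 21^3≡15, 21^4≡16, 21^5≡14, 21^6≡18, 21^7≡10, 21^8≡3, 21^9≡17, 21^10≡12, 21^11≡22, 21^12≡2, 21^13≡19, 21^14≡8, 21^15≡7, 21^16≡9, 21^17≡5, 21^18≡13, 21^19≡20, 21^20≡6, 21^21≡11, 21^22≡1. So the order of 21 is 22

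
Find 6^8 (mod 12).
By repeated squaring (mod 12): 6^{1}≡6, 6^{2}≡0, 6^{4}≡0, 6^{8}≡0. So 6^{8} ≡ 0 (mod 12)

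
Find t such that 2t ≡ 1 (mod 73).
Since 73 is prime, by Fermat 2^(-1) ≡ 2^{71} ≡ 37 (mod 73). Verify: 2 × 37 = 74 ≡ 1 (mod 73)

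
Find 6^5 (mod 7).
By repeated squaring (mod 7): 6^{1}≡6, 6^{2}≡1, 6^{4}≡1. Then 6^{5} = 6^{4+1} ≡ 1 × 6 ≡ 6 (mod 7)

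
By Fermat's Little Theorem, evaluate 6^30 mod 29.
By Fermat: 6^{28} ≡ 1 mod 29. So 6^{30} = 6^{28} · 6^{2} ≡ 6^{2} ≡ 7 mod 29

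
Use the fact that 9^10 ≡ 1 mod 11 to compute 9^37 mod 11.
By Fermat: 9^{10} ≡ 1 mod 11. 37 = 3×10 + 7. So 9^{37} ≡ 9^{7} ≡ 4 mod 11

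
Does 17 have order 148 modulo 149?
17^{37} ≡ 1 (mod 149) and 37 < 148, so ord_149(17) = 37 ≠ 148 and 17 is not a primitive root.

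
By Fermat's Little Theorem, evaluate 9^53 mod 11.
By Fermat: 9^{10} ≡ 1 (mod 11). 53 = 5×10 + 3. So 9^{53} ≡ 9^{3} ≡ 3 (mod 11)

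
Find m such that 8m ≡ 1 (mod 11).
Since 11 is prime, by Fermat 8^(-1) ≡ 8^{9} ≡ 7 (mod 11). Verify: 8 × 7 = 56 ≡ 1 (mod 11)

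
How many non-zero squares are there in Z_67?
For prime 67, there are (p-1)/2 = (67-1)/2 = 33 quadratic residues (excluding 0).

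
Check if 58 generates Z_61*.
58^{5} ≡ 1 (mod 61) and 5 < 60, so ord_61(58) = 5 ≠ 60 and 58 is not a primitive root.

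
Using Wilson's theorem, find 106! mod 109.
(108)! = (106)! × (107) × (108) ≡ -1 mod 109. So (106)! ≡ -1 × [(108)(107)]^(-1) ≡ 54 mod 109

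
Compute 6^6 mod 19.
By repeated squaring (mod 19): 6^{1}≡6, 6^{2}≡17, 6^{4}≡4. Then 6^{6} = 6^{4+2} ≡ 4 × 17 ≡ 11 (mod 19)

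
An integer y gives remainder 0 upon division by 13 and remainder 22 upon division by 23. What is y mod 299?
M = 13 × 23 = 299. M₁ = 23, y₁ ≡ 4 mod 13. M₂ = 13, y₂ ≡ 16 mod 23. y = 0×23×4 + 22×13×16 ≡ 91 mod 299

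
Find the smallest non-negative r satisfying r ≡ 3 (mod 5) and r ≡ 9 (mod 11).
M = 5 × 11 = 55. M₁ = 11, y₁ ≡ 1 (mod 5). M₂ = 5, y₂ ≡ 9 (mod 11). r = 3×11×1 + 9×5×9 ≡ 53 (mod 55)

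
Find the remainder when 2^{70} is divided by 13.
By Fermat: 2^{12} ≡ 1 (mod 13). 70 = 5×12 + 10. So 2^{70} ≡ 2^{10} ≡ 10 (mod 13)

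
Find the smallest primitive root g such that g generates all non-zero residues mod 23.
g = 5. For each prime q|22: 5^{11}≡22, 5^{2}≡2, none ≡ 1, so ord_23(5) = 22 and 5 is a primitive root.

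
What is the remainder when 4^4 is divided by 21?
4^{4} = 256 ≡ 4 mod 21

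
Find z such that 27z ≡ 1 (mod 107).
Since 107 is prime, by Fermat 27^(-1) ≡ 27^{105} ≡ 4 (mod 107). Verify: 27 × 4 = 108 ≡ 1 (mod 107)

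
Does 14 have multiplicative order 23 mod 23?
Powers of 14 mod 23: 14^1≡14, 14^2≡12, 14^3≡7, 14^4≡6, 14^5≡15, 14^6≡3, 14^7≡19, 14^8≡13, 14^9≡21, 14^10≡18, 14^11≡22, 14^12≡9, 14^13≡11, 14^14≡16, 14^15≡17, 14^16≡8, 14^17≡20, 14^18≡4, 14^19≡10, 14^20≡2, 14^21≡5, 14^22≡1. Already 14^22≡1, so the order is 22 < 23. No, the actual order is 22.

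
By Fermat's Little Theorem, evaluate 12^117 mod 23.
By Fermat: 12^{22} ≡ 1 mod 23. 117 = 5×22 + 7. So 12^{117} ≡ 12^{7} ≡ 16 mod 23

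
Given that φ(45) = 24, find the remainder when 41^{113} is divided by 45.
By Euler: 41^{24} ≡ 1 mod 45 since gcd(41, 45) = 1. 113 = 4×24 + 17. So 41^{113} ≡ 41^{17} ≡ 11 mod 45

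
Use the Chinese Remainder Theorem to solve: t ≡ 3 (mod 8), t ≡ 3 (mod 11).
M = 8 × 11 = 88. M₁ = 11, y₁ ≡ 3 (mod 8). M₂ = 8, y₂ ≡ 7 (mod 11). t = 3×11×3 + 3×8×7 ≡ 3 (mod 88)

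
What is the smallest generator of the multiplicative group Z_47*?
g = 5. For each prime q|46: 5^{23}≡46, 5^{2}≡25, none ≡ 1, so ord_47(5) = 46 and 5 is a primitive root.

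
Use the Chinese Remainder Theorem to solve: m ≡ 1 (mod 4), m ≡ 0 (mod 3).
M = 4 × 3 = 12. M₁ = 3, y₁ ≡ 3 (mod 4). M₂ = 4, y₂ ≡ 1 (mod 3). m = 1×3×3 + 0×4×1 ≡ 9 (mod 12)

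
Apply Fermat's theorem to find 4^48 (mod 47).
By Fermat: 4^{46} ≡ 1 (mod 47). So 4^{48} = 4^{46} · 4^{2} ≡ 4^{2} ≡ 16 (mod 47)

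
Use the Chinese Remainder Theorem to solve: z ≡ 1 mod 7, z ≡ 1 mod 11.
M = 7 × 11 = 77. M₁ = 11, y₁ ≡ 2 mod 7. M₂ = 7, y₂ ≡ 8 mod 11. z = 1×11×2 + 1×7×8 ≡ 1 mod 77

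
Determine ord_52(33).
Powers of 33 mod 52: 33^1≡33, 33^2≡49, 33^3≡5, 33^4≡9, 33^5≡37, 33^6≡25, 33^7≡45, 33^8≡29, 33^9≡21, 33^10≡17, 33^11≡41, 33^12≡1. Order = 12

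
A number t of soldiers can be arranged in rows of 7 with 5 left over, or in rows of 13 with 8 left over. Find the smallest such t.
M = 7 × 13 = 91. M₁ = 13, y₁ ≡ 6 (mod 7). M₂ = 7, y₂ ≡ 2 (mod 13). t = 5×13×6 + 8×7×2 ≡ 47 (mod 91)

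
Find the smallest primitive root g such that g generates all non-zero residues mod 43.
g = 3. For each prime q|42: 3^{21}≡42, 3^{14}≡36, 3^{6}≡41, none ≡ 1, so ord_43(3) = 42 and 3 is a primitive root.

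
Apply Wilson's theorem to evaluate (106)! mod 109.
(108)! = (106)! × (107) × (108) ≡ -1 mod 109. So (106)! ≡ -1 × [(108)(107)]^(-1) ≡ 54 mod 109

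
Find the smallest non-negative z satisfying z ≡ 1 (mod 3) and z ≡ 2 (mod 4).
M = 3 × 4 = 12. M₁ = 4, y₁ ≡ 1 (mod 3). M₂ = 3, y₂ ≡ 3 (mod 4). z = 1×4×1 + 2×3×3 ≡ 10 (mod 12)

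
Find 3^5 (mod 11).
By repeated squaring (mod 11): 3^{1}≡3, 3^{2}≡9, 3^{4}≡4. Then 3^{5} = 3^{4+1} ≡ 4 × 3 ≡ 1 (mod 11)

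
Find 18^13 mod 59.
By repeated squaring mod 59: 18^{1}≡18, 18^{2}≡29, 18^{4}≡15, 18^{8}≡48. Then 18^{13} = 18^{8+4+1} ≡ 48 × 15 × 18 ≡ 39 mod 59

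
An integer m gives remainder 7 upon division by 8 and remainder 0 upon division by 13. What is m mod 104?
M = 8 × 13 = 104. M₁ = 13, y₁ ≡ 5 mod 8. M₂ = 8, y₂ ≡ 5 mod 13. m = 7×13×5 + 0×8×5 ≡ 39 mod 104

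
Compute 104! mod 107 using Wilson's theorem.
(106)! = (104)! × (105) × (106) ≡ -1 mod 107. So (104)! ≡ -1 × [(106)(105)]^(-1) ≡ 53 mod 107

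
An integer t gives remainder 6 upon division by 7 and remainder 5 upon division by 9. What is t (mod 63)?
M = 7 × 9 = 63. M₁ = 9, y₁ ≡ 4 (mod 7). M₂ = 7, y₂ ≡ 4 (mod 9). t = 6×9×4 + 5×7×4 ≡ 41 (mod 63)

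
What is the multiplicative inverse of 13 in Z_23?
Since 23 is prime, by Fermat 13^(-1) ≡ 13^{21} ≡ 16 mod 23. Verify: 13 × 16 = 208 ≡ 1 mod 23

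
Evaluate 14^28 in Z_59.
By repeated squaring (mod 59): 14^{1}≡14, 14^{2}≡19, 14^{4}≡7, 14^{8}≡49, 14^{16}≡41. Then 14^{28} = 14^{16+8+4} ≡ 41 × 49 × 7 ≡ 21 (mod 59)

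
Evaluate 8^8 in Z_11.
By repeated squaring mod 11: 8^{1}≡8, 8^{2}≡9, 8^{4}≡4, 8^{8}≡5. So 8^{8} ≡ 5 mod 11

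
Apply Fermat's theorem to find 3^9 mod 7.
By Fermat: 3^{6} ≡ 1 mod 7. So 3^{9} = 3^{6} · 3^{3} ≡ 3^{3} ≡ 6 mod 7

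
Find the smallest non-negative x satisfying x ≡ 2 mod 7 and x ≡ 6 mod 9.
M = 7 × 9 = 63. M₁ = 9, y₁ ≡ 4 mod 7. M₂ = 7, y₂ ≡ 4 mod 9. x = 2×9×4 + 6×7×4 ≡ 51 mod 63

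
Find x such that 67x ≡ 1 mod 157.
Since 157 is prime, by Fermat 67^(-1) ≡ 67^{155} ≡ 75 mod 157. Verify: 67 × 75 = 5025 ≡ 1 mod 157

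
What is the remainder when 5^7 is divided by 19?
By repeated squaring (mod 19): 5^{1}≡5, 5^{2}≡6, 5^{4}≡17. Then 5^{7} = 5^{4+2+1} ≡ 17 × 6 × 5 ≡ 16 (mod 19)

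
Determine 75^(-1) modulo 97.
Since 97 is prime, by Fermat 75^(-1) ≡ 75^{95} ≡ 22 (mod 97). Verify: 75 × 22 = 1650 ≡ 1 (mod 97)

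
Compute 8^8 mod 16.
By repeated squaring mod 16: 8^{1}≡8, 8^{2}≡0, 8^{4}≡0, 8^{8}≡0. So 8^{8} ≡ 0 mod 16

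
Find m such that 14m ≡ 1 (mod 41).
Since 41 is prime, by Fermat 14^(-1) ≡ 14^{39} ≡ 3 (mod 41). Verify: 14 × 3 = 42 ≡ 1 (mod 41)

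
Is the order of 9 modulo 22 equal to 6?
Powers of 9 mod 22: 9^1≡9, 9^2≡15, 9^3≡3, 9^4≡5, 9^5≡1. Already 9^5≡1, so the order is 5 < 6. No, the actual order is 5.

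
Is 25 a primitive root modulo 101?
25^{25} ≡ 1 mod 101 and 25 < 100, so ord_101(25) = 25 ≠ 100 and 25 is not a primitive root.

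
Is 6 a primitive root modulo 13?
ord_13(6) divides 12. For each prime q|12: 6^{6}≡12, 6^{4}≡9, none ≡ 1. So 6 has order 12 and is a primitive root mod 13.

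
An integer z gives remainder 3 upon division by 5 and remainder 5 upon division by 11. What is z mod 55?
M = 5 × 11 = 55. M₁ = 11, y₁ ≡ 1 mod 5. M₂ = 5, y₂ ≡ 9 mod 11. z = 3×11×1 + 5×5×9 ≡ 38 mod 55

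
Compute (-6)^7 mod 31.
By repeated squaring mod 31: (-6)^{1}≡25, (-6)^{2}≡5, (-6)^{4}≡25. Then (-6)^{7} = (-6)^{4+2+1} ≡ 25 × 5 × 25 ≡ 25 mod 31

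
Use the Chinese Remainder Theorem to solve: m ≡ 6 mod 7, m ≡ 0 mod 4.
M = 7 × 4 = 28. M₁ = 4, y₁ ≡ 2 mod 7. M₂ = 7, y₂ ≡ 3 mod 4. m = 6×4×2 + 0×7×3 ≡ 20 mod 28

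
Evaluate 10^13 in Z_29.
By repeated squaring (mod 29): 10^{1}≡10, 10^{2}≡13, 10^{4}≡24, 10^{8}≡25. Then 10^{13} = 10^{8+4+1} ≡ 25 × 24 × 10 ≡ 26 (mod 29)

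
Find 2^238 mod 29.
Using Fermat: 2^{28} ≡ 1 mod 29. 238 ≡ 14 mod 28. So 2^{238} ≡ 2^{14} ≡ 28 mod 29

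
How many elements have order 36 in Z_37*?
A prime p has φ(p-1) primitive roots; here φ(36) = 12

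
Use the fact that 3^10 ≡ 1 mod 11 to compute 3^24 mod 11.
By Fermat: 3^{10} ≡ 1 mod 11. 24 = 2×10 + 4. So 3^{24} ≡ 3^{4} ≡ 4 mod 11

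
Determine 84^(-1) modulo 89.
Since 89 is prime, by Fermat 84^(-1) ≡ 84^{87} ≡ 71 mod 89. Verify: 84 × 71 = 5964 ≡ 1 mod 89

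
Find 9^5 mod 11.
By repeated squaring mod 11: 9^{1}≡9, 9^{2}≡4, 9^{4}≡5. Then 9^{5} = 9^{4+1} ≡ 5 × 9 ≡ 1 mod 11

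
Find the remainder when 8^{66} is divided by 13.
By Fermat: 8^{12} ≡ 1 mod 13. 66 = 5×12 + 6. So 8^{66} ≡ 8^{6} ≡ 12 mod 13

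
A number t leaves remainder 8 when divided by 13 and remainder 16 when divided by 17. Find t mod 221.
M = 13 × 17 = 221. M₁ = 17, y₁ ≡ 10 mod 13. M₂ = 13, y₂ ≡ 4 mod 17. t = 8×17×10 + 16×13×4 ≡ 203 mod 221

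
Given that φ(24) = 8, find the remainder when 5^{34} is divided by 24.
By Euler: 5^{8} ≡ 1 (mod 24) since gcd(5, 24) = 1. 34 = 4×8 + 2. So 5^{34} ≡ 5^{2} ≡ 1 (mod 24)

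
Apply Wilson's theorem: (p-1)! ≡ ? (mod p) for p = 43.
By Wilson's theorem, (42)! ≡ -1 ≡ 42 (mod 43)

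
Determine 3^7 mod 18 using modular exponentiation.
By repeated squaring mod 18: 3^{1}≡3, 3^{2}≡9, 3^{4}≡9. Then 3^{7} = 3^{4+2+1} ≡ 9 × 9 × 3 ≡ 9 mod 18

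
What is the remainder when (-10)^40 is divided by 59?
By repeated squaring mod 59: (-10)^{1}≡49, (-10)^{2}≡41, (-10)^{4}≡29, (-10)^{8}≡15, (-10)^{16}≡48, (-10)^{32}≡3. Then (-10)^{40} = (-10)^{32+8} ≡ 3 × 15 ≡ 45 mod 59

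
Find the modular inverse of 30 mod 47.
Since 47 is prime, by Fermat 30^(-1) ≡ 30^{45} ≡ 11 mod 47. Verify: 30 × 11 = 330 ≡ 1 mod 47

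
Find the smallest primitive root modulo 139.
g = 2. For each prime q|138: 2^{69}≡138, 2^{46}≡96, 2^{6}≡64, none ≡ 1, so ord_139(2) = 138 and 2 is a primitive root.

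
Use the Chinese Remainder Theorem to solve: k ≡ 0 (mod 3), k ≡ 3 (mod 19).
M = 3 × 19 = 57. M₁ = 19, y₁ ≡ 1 (mod 3). M₂ = 3, y₂ ≡ 13 (mod 19). k = 0×19×1 + 3×3×13 ≡ 3 (mod 57)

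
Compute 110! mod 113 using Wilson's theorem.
(112)! = (110)! × (111) × (112) ≡ -1 mod 113. So (110)! ≡ -1 × [(112)(111)]^(-1) ≡ 56 mod 113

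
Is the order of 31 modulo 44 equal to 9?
Powers of 31 mod 44: 31^1≡31, 31^2≡37, 31^3≡3, 31^4≡5, 31^5≡23, 31^6≡9, 31^7≡15, 31^8≡25, 31^9≡27, 31^10≡1. 31^9≡27≢1, so ord ≠ 9. No, the actual order is 10.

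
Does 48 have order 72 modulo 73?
48^{36} ≡ 1 mod 73 and 36 < 72, so ord_73(48) = 36 ≠ 72 and 48 is not a primitive root.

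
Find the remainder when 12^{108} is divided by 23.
By Fermat: 12^{22} ≡ 1 (mod 23). 108 = 4×22 + 20. So 12^{108} ≡ 12^{20} ≡ 4 (mod 23)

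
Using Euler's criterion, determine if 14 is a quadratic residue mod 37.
By Euler's criterion: 14^{18} ≡ 36 mod 37. Since this equals -1 (≡ 36), 14 is not a QR.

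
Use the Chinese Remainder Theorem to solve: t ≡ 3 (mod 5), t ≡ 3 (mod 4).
M = 5 × 4 = 20. M₁ = 4, y₁ ≡ 4 (mod 5). M₂ = 5, y₂ ≡ 1 (mod 4). t = 3×4×4 + 3×5×1 ≡ 3 (mod 20)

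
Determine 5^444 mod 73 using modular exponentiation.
Using Fermat: 5^{72} ≡ 1 mod 73. 444 ≡ 12 mod 72. So 5^{444} ≡ 5^{12} ≡ 9 mod 73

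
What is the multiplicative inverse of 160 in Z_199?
Since 199 is prime, by Fermat 160^(-1) ≡ 160^{197} ≡ 51 mod 199. Verify: 160 × 51 = 8160 ≡ 1 mod 199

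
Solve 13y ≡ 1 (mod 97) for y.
Since 97 is prime, by Fermat 13^(-1) ≡ 13^{95} ≡ 15 (mod 97). Verify: 13 × 15 = 195 ≡ 1 (mod 97)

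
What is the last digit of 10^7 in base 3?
Using Fermat: 10^{2} ≡ 1 (mod 3). 7 ≡ 1 (mod 2). So 10^{7} ≡ 10^{1} ≡ 1 (mod 3)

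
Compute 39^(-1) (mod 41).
Since 41 is prime, by Fermat 39^(-1) ≡ 39^{39} ≡ 20 (mod 41). Verify: 39 × 20 = 780 ≡ 1 (mod 41)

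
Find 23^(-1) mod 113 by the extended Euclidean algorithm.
Extended GCD: 23(-54) + 113(11) = 1. So 23^(-1) ≡ -54 ≡ 59 mod 113. Verify: 23 × 59 = 1357 ≡ 1 mod 113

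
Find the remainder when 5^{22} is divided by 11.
By Fermat: 5^{10} ≡ 1 (mod 11). 22 = 2×10 + 2. So 5^{22} ≡ 5^{2} ≡ 3 (mod 11)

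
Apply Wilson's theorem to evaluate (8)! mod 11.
(10)! = (8)! × (9) × (10) ≡ -1 mod 11. So (8)! ≡ -1 × [(10)(9)]^(-1) ≡ 5 mod 11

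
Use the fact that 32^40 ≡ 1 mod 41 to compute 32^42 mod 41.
By Fermat: 32^{40} ≡ 1 mod 41. So 32^{42} = 32^{40} · 32^{2} ≡ 32^{2} ≡ 40 mod 41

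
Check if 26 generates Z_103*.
26^{51} ≡ 1 (mod 103) and 51 < 102, so ord_103(26) = 51 ≠ 102 and 26 is not a primitive root.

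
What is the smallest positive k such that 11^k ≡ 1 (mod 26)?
Powers of 11 mod 26: 11^1≡11, 11^2≡17, 11^3≡5, 11^4≡3, 11^5≡7, 11^6≡25, 11^7≡15, 11^8≡9, 11^9≡21, 11^10≡23, 11^11≡19, 11^12≡1. So the order of 11 is 12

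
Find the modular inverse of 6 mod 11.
Since 11 is prime, by Fermat 6^(-1) ≡ 6^{9} ≡ 2 mod 11. Verify: 6 × 2 = 12 ≡ 1 mod 11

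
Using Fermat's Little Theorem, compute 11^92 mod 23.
By Fermat: 11^{22} ≡ 1 mod 23. 92 = 4×22 + 4. So 11^{92} ≡ 11^{4} ≡ 13 mod 23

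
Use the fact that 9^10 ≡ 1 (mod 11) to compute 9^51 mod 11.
By Fermat: 9^{10} ≡ 1 (mod 11). 51 = 5×10 + 1. So 9^{51} ≡ 9^{1} ≡ 9 (mod 11)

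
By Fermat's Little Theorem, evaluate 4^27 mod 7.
By Fermat: 4^{6} ≡ 1 mod 7. 27 = 4×6 + 3. So 4^{27} ≡ 4^{3} ≡ 1 mod 7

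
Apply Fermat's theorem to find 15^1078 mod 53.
By Fermat: 15^{52} ≡ 1 mod 53. 1078 ≡ 38 mod 52. So 15^{1078} ≡ 15^{38} ≡ 46 mod 53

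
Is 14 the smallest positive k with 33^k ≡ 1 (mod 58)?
Powers of 33 mod 58: 33^1≡33, 33^2≡45, 33^3≡35, 33^4≡53, 33^5≡9, 33^6≡7, 33^7≡57, 33^8≡25, 33^9≡13, 33^10≡23, 33^11≡5, 33^12≡49, 33^13≡51, 33^14≡1. First k with 33^k≡1 is k=14. Yes, ord_58(33) = 14.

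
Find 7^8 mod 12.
By repeated squaring mod 12: 7^{1}≡7, 7^{2}≡1, 7^{4}≡1, 7^{8}≡1. So 7^{8} ≡ 1 mod 12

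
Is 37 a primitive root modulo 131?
ord_131(37) divides 130. For each prime q|130: 37^{65}≡130, 37^{26}≡53, 37^{10}≡52, none ≡ 1. So 37 has order 130 and is a primitive root mod 131.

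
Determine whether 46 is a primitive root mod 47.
46^{2} ≡ 1 mod 47 and 2 < 46, so ord_47(46) = 2 ≠ 46 and 46 is not a primitive root.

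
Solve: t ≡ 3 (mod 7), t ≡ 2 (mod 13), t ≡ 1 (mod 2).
M = 7 × 13 × 2 = 182. M₁ = 26, y₁ ≡ 3 (mod 7). M₂ = 14, y₂ ≡ 1 (mod 13). M₃ = 91, y₃ ≡ 1 (mod 2). t = 3×26×3 + 2×14×1 + 1×91×1 ≡ 171 (mod 182)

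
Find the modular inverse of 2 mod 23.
Since 23 is prime, by Fermat 2^(-1) ≡ 2^{21} ≡ 12 mod 23. Verify: 2 × 12 = 24 ≡ 1 mod 23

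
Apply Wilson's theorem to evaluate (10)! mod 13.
(12)! = (10)! × (11) × (12) ≡ -1 mod 13. So (10)! ≡ -1 × [(12)(11)]^(-1) ≡ 6 mod 13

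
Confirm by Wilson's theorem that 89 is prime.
(88)! mod 89 = 88. Since this equals -1 (mod 89), Wilson confirms 89 is prime.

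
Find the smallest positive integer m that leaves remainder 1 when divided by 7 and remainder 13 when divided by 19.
M = 7 × 19 = 133. M₁ = 19, y₁ ≡ 3 mod 7. M₂ = 7, y₂ ≡ 11 mod 19. m = 1×19×3 + 13×7×11 ≡ 127 mod 133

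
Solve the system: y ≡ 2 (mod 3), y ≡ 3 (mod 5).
M = 3 × 5 = 15. M₁ = 5, y₁ ≡ 2 (mod 3). M₂ = 3, y₂ ≡ 2 (mod 5). y = 2×5×2 + 3×3×2 ≡ 8 (mod 15)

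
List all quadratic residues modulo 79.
QRs mod 79: {1, 2, 4, 5, 8, 9, 10, 11, 13, 16, 18, 19, 20, 21, 22, 23, 25, 26, 31, 32, 36, 38, 40, 42, 44, 45, 46, 49, 50, 51, 52, 55, 62, 64, 65, 67, 72, 73, 76}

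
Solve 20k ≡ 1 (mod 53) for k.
Since 53 is prime, by Fermat 20^(-1) ≡ 20^{51} ≡ 8 (mod 53). Verify: 20 × 8 = 160 ≡ 1 (mod 53)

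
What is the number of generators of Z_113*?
There are φ(113-1) = φ(112) = 48 primitive roots modulo 113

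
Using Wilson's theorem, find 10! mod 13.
(12)! = (10)! × (11) × (12) ≡ -1 mod 13. So (10)! ≡ -1 × [(12)(11)]^(-1) ≡ 6 mod 13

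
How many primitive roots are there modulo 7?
Number of primitive roots mod 7 = φ(p-1) = φ(6) = 2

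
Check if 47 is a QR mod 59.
By Euler's criterion: 47^{29} ≡ 58 mod 59. Since this equals -1 (≡ 58), 47 is not a QR.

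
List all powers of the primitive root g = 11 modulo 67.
11^1, 11^2, ..., 11^{66} mod 67: [11, 54, 58, 35, 50, 14, 20, 19, 8, 21, 30, 62, 12, 65, 45, 26, 18, 64, 34, 39, 27, 29, 51, 25, 7, 10, 43, 4, 44, 15, 31, 6, 66, 56, 13, 9, 32, 17, 53, 47, 48, 59, 46, 37, 5, 55, 2, 22, 41, 49, 3, 33, 28, 40, 38, 16, 42, 60, 57, 24, 63, 23, 52, 36, 61, 1]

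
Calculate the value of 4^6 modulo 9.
By repeated squaring mod 9: 4^{1}≡4, 4^{2}≡7, 4^{4}≡4. Then 4^{6} = 4^{4+2} ≡ 4 × 7 ≡ 1 mod 9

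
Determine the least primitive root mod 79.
g = 3. Powers: [3, 9, 27, 2, 6, 18, ...] generates all 78 non-zero residues.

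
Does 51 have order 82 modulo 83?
51^{41} ≡ 1 (mod 83) and 41 < 82, so ord_83(51) = 41 ≠ 82 and 51 is not a primitive root.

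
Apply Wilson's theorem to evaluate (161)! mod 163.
(162)! = (161)! × (162) ≡ -1 (mod 163). So (161)! ≡ -1 × (162)^(-1) ≡ (-1)×(-1) = 1 (mod 163)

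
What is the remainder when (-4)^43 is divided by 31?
Using Fermat: (-4)^{30} ≡ 1 mod 31. 43 ≡ 13 mod 30. So (-4)^{43} ≡ (-4)^{13} ≡ 29 mod 31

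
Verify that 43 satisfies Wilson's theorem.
(42)! mod 43 = 42. Since this equals -1 (mod 43), Wilson confirms 43 is prime.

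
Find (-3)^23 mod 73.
By repeated squaring mod 73: (-3)^{1}≡70, (-3)^{2}≡9, (-3)^{4}≡8, (-3)^{8}≡64, (-3)^{16}≡8. Then (-3)^{23} = (-3)^{16+4+2+1} ≡ 8 × 8 × 9 × 70 ≡ 24 mod 73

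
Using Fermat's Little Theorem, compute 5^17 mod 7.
By Fermat: 5^{6} ≡ 1 mod 7. 17 = 2×6 + 5. So 5^{17} ≡ 5^{5} ≡ 3 mod 7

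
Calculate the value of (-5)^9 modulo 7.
Using Fermat: (-5)^{6} ≡ 1 (mod 7). 9 ≡ 3 (mod 6). So (-5)^{9} ≡ (-5)^{3} ≡ 1 (mod 7)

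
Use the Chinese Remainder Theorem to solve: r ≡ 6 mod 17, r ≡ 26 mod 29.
M = 17 × 29 = 493. M₁ = 29, y₁ ≡ 10 mod 17. M₂ = 17, y₂ ≡ 12 mod 29. r = 6×29×10 + 26×17×12 ≡ 142 mod 493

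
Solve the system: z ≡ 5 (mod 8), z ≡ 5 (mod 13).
M = 8 × 13 = 104. M₁ = 13, y₁ ≡ 5 (mod 8). M₂ = 8, y₂ ≡ 5 (mod 13). z = 5×13×5 + 5×8×5 ≡ 5 (mod 104)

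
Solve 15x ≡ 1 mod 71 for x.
Since 71 is prime, by Fermat 15^(-1) ≡ 15^{69} ≡ 19 mod 71. Verify: 15 × 19 = 285 ≡ 1 mod 71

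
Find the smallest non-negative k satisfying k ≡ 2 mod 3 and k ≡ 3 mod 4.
M = 3 × 4 = 12. M₁ = 4, y₁ ≡ 1 mod 3. M₂ = 3, y₂ ≡ 3 mod 4. k = 2×4×1 + 3×3×3 ≡ 11 mod 12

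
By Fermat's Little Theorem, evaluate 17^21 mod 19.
By Fermat: 17^{18} ≡ 1 mod 19. So 17^{21} = 17^{18} · 17^{3} ≡ 17^{3} ≡ 11 mod 19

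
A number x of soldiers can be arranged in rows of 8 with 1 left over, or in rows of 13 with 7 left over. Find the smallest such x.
M = 8 × 13 = 104. M₁ = 13, y₁ ≡ 5 (mod 8). M₂ = 8, y₂ ≡ 5 (mod 13). x = 1×13×5 + 7×8×5 ≡ 33 (mod 104)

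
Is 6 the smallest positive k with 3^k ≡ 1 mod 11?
Powers of 3 mod 11: 3^1≡3, 3^2≡9, 3^3≡5, 3^4≡4, 3^5≡1. Already 3^5≡1, so the order is 5 < 6. No, the actual order is 5.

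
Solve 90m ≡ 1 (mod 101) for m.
Since 101 is prime, by Fermat 90^(-1) ≡ 90^{99} ≡ 55 (mod 101). Verify: 90 × 55 = 4950 ≡ 1 (mod 101)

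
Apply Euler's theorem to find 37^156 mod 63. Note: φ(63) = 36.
By Euler: 37^{36} ≡ 1 mod 63 since gcd(37, 63) = 1. 156 = 4×36 + 12. So 37^{156} ≡ 37^{12} ≡ 1 mod 63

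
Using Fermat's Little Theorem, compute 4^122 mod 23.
By Fermat: 4^{22} ≡ 1 (mod 23). 122 = 5×22 + 12. So 4^{122} ≡ 4^{12} ≡ 4 (mod 23)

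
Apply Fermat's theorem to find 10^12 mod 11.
By Fermat: 10^{10} ≡ 1 mod 11. So 10^{12} = 10^{10} · 10^{2} ≡ 10^{2} ≡ 1 mod 11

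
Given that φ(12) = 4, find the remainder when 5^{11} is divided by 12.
By Euler: 5^{4} ≡ 1 (mod 12) since gcd(5, 12) = 1. 11 = 2×4 + 3. So 5^{11} ≡ 5^{3} ≡ 5 (mod 12)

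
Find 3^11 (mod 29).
By repeated squaring (mod 29): 3^{1}≡3, 3^{2}≡9, 3^{4}≡23, 3^{8}≡7. Then 3^{11} = 3^{8+2+1} ≡ 7 × 9 × 3 ≡ 15 (mod 29)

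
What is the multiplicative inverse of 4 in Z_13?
Since 13 is prime, by Fermat 4^(-1) ≡ 4^{11} ≡ 10 mod 13. Verify: 4 × 10 = 40 ≡ 1 mod 13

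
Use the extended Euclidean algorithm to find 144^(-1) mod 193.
Extended GCD: 144(63) + 193(-47) = 1. So 144^(-1) ≡ 63 mod 193. Verify: 144 × 63 = 9072 ≡ 1 mod 193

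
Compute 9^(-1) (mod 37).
Since 37 is prime, by Fermat 9^(-1) ≡ 9^{35} ≡ 33 (mod 37). Verify: 9 × 33 = 297 ≡ 1 (mod 37)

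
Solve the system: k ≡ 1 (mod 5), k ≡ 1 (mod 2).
M = 5 × 2 = 10. M₁ = 2, y₁ ≡ 3 (mod 5). M₂ = 5, y₂ ≡ 1 (mod 2). k = 1×2×3 + 1×5×1 ≡ 1 (mod 10)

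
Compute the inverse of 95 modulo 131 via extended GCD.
Extended GCD: 95(40) + 131(-29) = 1. So 95^(-1) ≡ 40 (mod 131). Verify: 95 × 40 = 3800 ≡ 1 (mod 131)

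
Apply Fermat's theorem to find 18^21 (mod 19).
By Fermat: 18^{18} ≡ 1 (mod 19). So 18^{21} = 18^{18} · 18^{3} ≡ 18^{3} ≡ 18 (mod 19)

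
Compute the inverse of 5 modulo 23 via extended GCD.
Extended GCD: 5(-9) + 23(2) = 1. So 5^(-1) ≡ -9 ≡ 14 (mod 23). Verify: 5 × 14 = 70 ≡ 1 (mod 23)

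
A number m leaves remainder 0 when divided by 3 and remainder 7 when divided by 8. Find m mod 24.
M = 3 × 8 = 24. M₁ = 8, y₁ ≡ 2 mod 3. M₂ = 3, y₂ ≡ 3 mod 8. m = 0×8×2 + 7×3×3 ≡ 15 mod 24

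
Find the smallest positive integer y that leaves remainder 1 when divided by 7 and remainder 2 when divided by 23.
M = 7 × 23 = 161. M₁ = 23, y₁ ≡ 4 (mod 7). M₂ = 7, y₂ ≡ 10 (mod 23). y = 1×23×4 + 2×7×10 ≡ 71 (mod 161)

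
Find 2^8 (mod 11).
By repeated squaring (mod 11): 2^{1}≡2, 2^{2}≡4, 2^{4}≡5, 2^{8}≡3. So 2^{8} ≡ 3 (mod 11)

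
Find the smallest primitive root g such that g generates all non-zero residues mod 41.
g = 6. Powers: [6, 36, 11, 25, 27, 39, 29, ...] generates all 40 non-zero residues.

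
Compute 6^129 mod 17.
Using Fermat: 6^{16} ≡ 1 (mod 17). 129 ≡ 1 (mod 16). So 6^{129} ≡ 6^{1} ≡ 6 (mod 17)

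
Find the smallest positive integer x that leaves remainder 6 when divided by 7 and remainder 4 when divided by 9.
M = 7 × 9 = 63. M₁ = 9, y₁ ≡ 4 mod 7. M₂ = 7, y₂ ≡ 4 mod 9. x = 6×9×4 + 4×7×4 ≡ 13 mod 63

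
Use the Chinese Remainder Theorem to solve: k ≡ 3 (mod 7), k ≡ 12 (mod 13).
M = 7 × 13 = 91. M₁ = 13, y₁ ≡ 6 (mod 7). M₂ = 7, y₂ ≡ 2 (mod 13). k = 3×13×6 + 12×7×2 ≡ 38 (mod 91)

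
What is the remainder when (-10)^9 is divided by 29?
By repeated squaring (mod 29): (-10)^{1}≡19, (-10)^{2}≡13, (-10)^{4}≡24, (-10)^{8}≡25. Then (-10)^{9} = (-10)^{8+1} ≡ 25 × 19 ≡ 11 (mod 29)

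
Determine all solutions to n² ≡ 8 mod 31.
The square roots of 8 mod 31 are 16 and 15. Verify: 16² = 256 ≡ 8 mod 31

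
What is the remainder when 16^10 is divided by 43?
By repeated squaring (mod 43): 16^{1}≡16, 16^{2}≡41, 16^{4}≡4, 16^{8}≡16. Then 16^{10} = 16^{8+2} ≡ 16 × 41 ≡ 11 (mod 43)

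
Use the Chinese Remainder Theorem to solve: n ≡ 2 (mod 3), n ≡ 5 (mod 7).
M = 3 × 7 = 21. M₁ = 7, y₁ ≡ 1 (mod 3). M₂ = 3, y₂ ≡ 5 (mod 7). n = 2×7×1 + 5×3×5 ≡ 5 (mod 21)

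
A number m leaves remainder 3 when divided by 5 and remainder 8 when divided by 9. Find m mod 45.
M = 5 × 9 = 45. M₁ = 9, y₁ ≡ 4 mod 5. M₂ = 5, y₂ ≡ 2 mod 9. m = 3×9×4 + 8×5×2 ≡ 8 mod 45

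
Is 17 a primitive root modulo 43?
17^{21} ≡ 1 mod 43 and 21 < 42, so ord_43(17) = 21 ≠ 42 and 17 is not a primitive root.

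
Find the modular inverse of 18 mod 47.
Since 47 is prime, by Fermat 18^(-1) ≡ 18^{45} ≡ 34 mod 47. Verify: 18 × 34 = 612 ≡ 1 mod 47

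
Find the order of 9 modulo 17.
Powers of 9 mod 17: 9^1≡9, 9^2≡13, 9^3≡15, 9^4≡16, 9^5≡8, 9^6≡4, 9^7≡2, 9^8≡1. So the order of 9 is 8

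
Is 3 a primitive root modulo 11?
3^{5} ≡ 1 mod 11 and 5 < 10, so ord_11(3) = 5 ≠ 10 and 3 is not a primitive root.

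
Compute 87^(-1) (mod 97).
Since 97 is prime, by Fermat 87^(-1) ≡ 87^{95} ≡ 29 (mod 97). Verify: 87 × 29 = 2523 ≡ 1 (mod 97)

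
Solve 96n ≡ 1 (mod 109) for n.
Since 109 is prime, by Fermat 96^(-1) ≡ 96^{107} ≡ 67 (mod 109). Verify: 96 × 67 = 6432 ≡ 1 (mod 109)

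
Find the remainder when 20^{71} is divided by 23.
By Fermat: 20^{22} ≡ 1 mod 23. 71 = 3×22 + 5. So 20^{71} ≡ 20^{5} ≡ 10 mod 23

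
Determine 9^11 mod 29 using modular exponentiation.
By repeated squaring mod 29: 9^{1}≡9, 9^{2}≡23, 9^{4}≡7, 9^{8}≡20. Then 9^{11} = 9^{8+2+1} ≡ 20 × 23 × 9 ≡ 22 mod 29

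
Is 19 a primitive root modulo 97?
19^{32} ≡ 1 (mod 97) and 32 < 96, so ord_97(19) = 32 ≠ 96 and 19 is not a primitive root.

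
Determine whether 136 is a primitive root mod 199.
136^{22} ≡ 1 mod 199 and 22 < 198, so ord_199(136) = 22 ≠ 198 and 136 is not a primitive root.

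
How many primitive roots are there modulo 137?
A prime p has φ(p-1) primitive roots; here φ(136) = 64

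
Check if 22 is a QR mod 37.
By Euler's criterion: 22^{18} ≡ 36 (mod 37). Since this equals -1 (≡ 36), 22 is not a QR.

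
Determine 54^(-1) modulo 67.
Since 67 is prime, by Fermat 54^(-1) ≡ 54^{65} ≡ 36 mod 67. Verify: 54 × 36 = 1944 ≡ 1 mod 67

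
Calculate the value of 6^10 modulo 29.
By repeated squaring (mod 29): 6^{1}≡6, 6^{2}≡7, 6^{4}≡20, 6^{8}≡23. Then 6^{10} = 6^{8+2} ≡ 23 × 7 ≡ 16 (mod 29)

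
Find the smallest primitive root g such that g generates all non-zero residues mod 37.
g = 2. For each prime q|36: 2^{18}≡36, 2^{12}≡26, none ≡ 1, so ord_37(2) = 36 and 2 is a primitive root.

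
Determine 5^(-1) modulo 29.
Since 29 is prime, by Fermat 5^(-1) ≡ 5^{27} ≡ 6 (mod 29). Verify: 5 × 6 = 30 ≡ 1 (mod 29)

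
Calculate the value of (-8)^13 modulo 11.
Using Fermat: (-8)^{10} ≡ 1 (mod 11). 13 ≡ 3 (mod 10). So (-8)^{13} ≡ (-8)^{3} ≡ 5 (mod 11)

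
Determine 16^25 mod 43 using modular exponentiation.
By repeated squaring (mod 43): 16^{1}≡16, 16^{2}≡41, 16^{4}≡4, 16^{8}≡16, 16^{16}≡41. Then 16^{25} = 16^{16+8+1} ≡ 41 × 16 × 16 ≡ 4 (mod 43)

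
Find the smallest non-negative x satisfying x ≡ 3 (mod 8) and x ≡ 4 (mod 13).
M = 8 × 13 = 104. M₁ = 13, y₁ ≡ 5 (mod 8). M₂ = 8, y₂ ≡ 5 (mod 13). x = 3×13×5 + 4×8×5 ≡ 43 (mod 104)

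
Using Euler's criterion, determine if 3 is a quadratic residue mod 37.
By Euler's criterion: 3^{18} ≡ 1 (mod 37). Since this equals 1, 3 is a QR.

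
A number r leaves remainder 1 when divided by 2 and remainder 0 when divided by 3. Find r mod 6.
M = 2 × 3 = 6. M₁ = 3, y₁ ≡ 1 mod 2. M₂ = 2, y₂ ≡ 2 mod 3. r = 1×3×1 + 0×2×2 ≡ 3 mod 6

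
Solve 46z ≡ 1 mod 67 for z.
Since 67 is prime, by Fermat 46^(-1) ≡ 46^{65} ≡ 51 mod 67. Verify: 46 × 51 = 2346 ≡ 1 mod 67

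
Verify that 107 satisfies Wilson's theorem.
(106)! mod 107 = 106. Since this equals -1 mod 107, Wilson confirms 107 is prime.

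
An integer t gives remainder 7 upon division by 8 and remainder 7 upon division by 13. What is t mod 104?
M = 8 × 13 = 104. M₁ = 13, y₁ ≡ 5 mod 8. M₂ = 8, y₂ ≡ 5 mod 13. t = 7×13×5 + 7×8×5 ≡ 7 mod 104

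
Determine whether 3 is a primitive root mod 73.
3^{12} ≡ 1 (mod 73) and 12 < 72, so ord_73(3) = 12 ≠ 72 and 3 is not a primitive root.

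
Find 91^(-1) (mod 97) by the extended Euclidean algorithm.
Extended GCD: 91(16) + 97(-15) = 1. So 91^(-1) ≡ 16 (mod 97). Verify: 91 × 16 = 1456 ≡ 1 (mod 97)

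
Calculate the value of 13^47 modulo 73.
By repeated squaring mod 73: 13^{1}≡13, 13^{2}≡23, 13^{4}≡18, 13^{8}≡32, 13^{16}≡2, 13^{32}≡4. Then 13^{47} = 13^{32+8+4+2+1} ≡ 4 × 32 × 18 × 23 × 13 ≡ 68 mod 73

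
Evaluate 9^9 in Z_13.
By repeated squaring (mod 13): 9^{1}≡9, 9^{2}≡3, 9^{4}≡9, 9^{8}≡3. Then 9^{9} = 9^{8+1} ≡ 3 × 9 ≡ 1 (mod 13)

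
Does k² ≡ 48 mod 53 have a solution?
By Euler's criterion: 48^{26} ≡ 52 mod 53. Since this equals -1 (≡ 52), 48 is not a QR.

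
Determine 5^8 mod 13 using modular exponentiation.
By repeated squaring (mod 13): 5^{1}≡5, 5^{2}≡12, 5^{4}≡1, 5^{8}≡1. So 5^{8} ≡ 1 (mod 13)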